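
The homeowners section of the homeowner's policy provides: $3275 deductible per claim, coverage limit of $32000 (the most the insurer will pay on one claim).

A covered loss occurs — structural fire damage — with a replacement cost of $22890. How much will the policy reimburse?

After the deductible, $22890 − $3275 = $19615 remains.
$19615 ≤ $32000, so the limit doesn't bind; insurer pays $19615.

$19615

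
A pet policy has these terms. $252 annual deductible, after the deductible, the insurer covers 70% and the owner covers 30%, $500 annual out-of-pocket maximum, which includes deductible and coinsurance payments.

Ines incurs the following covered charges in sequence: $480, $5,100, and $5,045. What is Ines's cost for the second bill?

$179.60

Claim 1 ($480): $252 finishes the deductible; $228 goes to coinsurance; owner's 30% is $68.40. Owner pays $320.40; OOP now $320.40.
Claim 2 ($5,100): deductible met; 30% of $5,100 = $1,530. OOP would hit $1,850.40 > $500, so the cap limits the owner to $500 − $320.40 = $179.60.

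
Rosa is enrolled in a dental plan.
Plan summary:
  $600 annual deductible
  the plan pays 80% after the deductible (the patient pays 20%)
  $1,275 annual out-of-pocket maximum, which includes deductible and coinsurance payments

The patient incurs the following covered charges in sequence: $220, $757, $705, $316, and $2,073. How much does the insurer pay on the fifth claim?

$1,677.60

#1 ($220): fully absorbed by the deductible. Cost to patient: $220. OOP to date $220. Insurer: $220 − $220 = $0.
#2 ($757): deductible takes $380, $377 remains; 20% of $377 = $75.40. Cost to patient: $455.40. OOP to date $675.40. Insurer: $757 − $455.40 = $301.60.
#3 ($705): 20% coinsurance on $705 = $141. Patient owes $141 (running OOP $816.40). Plan pays $705 − $141 = $564.
#4 ($316): deductible already satisfied, so patient's share is 20% × $316 = $63.20. Patient owes $63.20 (running OOP $879.60). Insurer: $316 − $63.20 = $252.80.
#5 ($2,073): deductible already satisfied, so patient's share is 20% × $2,073 = $414.60. That would push OOP to $1,294.20, over the $1,275 cap, so patient pays $1,275 − $879.60 = $395.40. Insurer: $2,073 − $395.40 = $1,677.60.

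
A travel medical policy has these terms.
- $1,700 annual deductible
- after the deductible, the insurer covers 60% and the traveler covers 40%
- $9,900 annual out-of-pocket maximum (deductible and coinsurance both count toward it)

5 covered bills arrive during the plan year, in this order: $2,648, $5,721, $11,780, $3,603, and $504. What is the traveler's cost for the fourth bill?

$820.40

Claim 1 — $2,648: deductible takes $1,700, $948 remains; traveler's 40% is $379.20. Cost to traveler: $2,079.20. OOP to date $2,079.20.
Claim 2 — $5,721: deductible met; 40% of $5,721 = $2,288.40. Cost to traveler: $2,288.40. OOP to date $4,367.60.
Claim 3 — $11,780: deductible already satisfied, so traveler's share is 40% × $11,780 = $4,712. Traveler pays $4,712; OOP now $9,079.60.
Claim 4 — $3,603: 40% coinsurance on $3,603 = $1,441.20. OOP would hit $10,520.80 > $9,900, so the cap limits the traveler to $9,900 − $9,079.60 = $820.40.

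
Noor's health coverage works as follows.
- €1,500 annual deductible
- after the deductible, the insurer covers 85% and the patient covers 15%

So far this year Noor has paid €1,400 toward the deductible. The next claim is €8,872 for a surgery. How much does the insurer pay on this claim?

Remaining deductible: €1,500 − €1,400 = €100.
That leaves €8,872 − €100 = €8,772 for coinsurance.
Coinsurance: €8,772 × 15% = €1,315.80.
So the patient owes €100 + €1,315.80 = €1,415.80.
Insurer pays the balance: €8,872 − €1,415.80 = €7,456.20.

€7,456.20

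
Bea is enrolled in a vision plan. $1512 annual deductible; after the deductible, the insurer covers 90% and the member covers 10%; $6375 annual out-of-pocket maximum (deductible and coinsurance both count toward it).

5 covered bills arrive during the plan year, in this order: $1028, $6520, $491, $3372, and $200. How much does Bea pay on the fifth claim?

Claim 1 ($1028): entire amount goes to the deductible. Member pays $1028; OOP now $1028.
Claim 2 ($6520): deductible takes $484, $6036 remains; member's 10% is $603.60. Member pays $1087.60; OOP now $2115.60.
Claim 3 ($491): deductible already satisfied, so member's share is 10% × $491 = $49.10. Member owes $49.10 (running OOP $2164.70).
Claim 4 ($3372): 10% coinsurance on $3372 = $337.20. Member owes $337.20 (running OOP $2501.90).
Claim 5 ($200): 10% coinsurance on $200 = $20. Member owes $20 (running OOP $2521.90).

$20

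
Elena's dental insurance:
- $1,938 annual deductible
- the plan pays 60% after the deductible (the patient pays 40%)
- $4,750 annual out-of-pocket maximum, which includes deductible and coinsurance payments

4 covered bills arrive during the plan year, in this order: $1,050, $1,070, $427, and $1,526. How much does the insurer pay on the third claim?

$256.20

Bill 1, $1,050: fully absorbed by the deductible. Patient pays $1,050; OOP now $1,050. Plan pays $1,050 − $1,050 = $0.
Bill 2, $1,070: $888 finishes the deductible; $182 goes to coinsurance; coinsurance $182 × 40% = $72.80. Cost to patient: $960.80. OOP to date $2,010.80. Plan pays $1,070 − $960.80 = $109.20.
Bill 3, $427: 40% coinsurance on $427 = $170.80. Patient pays $170.80; OOP now $2,181.60. Plan pays $427 − $170.80 = $256.20.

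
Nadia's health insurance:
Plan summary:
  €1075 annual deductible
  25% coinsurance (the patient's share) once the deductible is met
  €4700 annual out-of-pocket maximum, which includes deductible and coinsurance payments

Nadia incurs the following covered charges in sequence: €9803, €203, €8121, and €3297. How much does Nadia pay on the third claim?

Claim 1 (€9803): deductible takes €1075, €8728 remains; patient's 25% is €2182. Patient pays €3257; OOP now €3257.
Claim 2 (€203): deductible met; 25% of €203 = €50.75. Patient owes €50.75 (running OOP €3307.75).
Claim 3 (€8121): 25% coinsurance on €8121 = €2030.25. OOP would hit €5338 > €4700, so the cap limits the patient to €4700 − €3307.75 = €1392.25.

€1392.25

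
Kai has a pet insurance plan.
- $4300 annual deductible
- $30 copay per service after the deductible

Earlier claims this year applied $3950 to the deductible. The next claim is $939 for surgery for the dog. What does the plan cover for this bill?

$559

$3950 of the $4300 deductible is already met, leaving $350.
That leaves $939 − $350 = $589 for the copay.
Copay on this service: $30.
So the owner owes $350 + $30 = $380.
Insurer pays the balance: $939 − $380 = $559.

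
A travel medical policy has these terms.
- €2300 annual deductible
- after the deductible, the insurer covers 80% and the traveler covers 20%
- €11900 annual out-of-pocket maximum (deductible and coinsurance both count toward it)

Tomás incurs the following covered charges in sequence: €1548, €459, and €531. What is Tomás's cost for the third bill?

€340.60

Bill 1, €1548: fully absorbed by the deductible. Traveler owes €1548 (running OOP €1548).
Bill 2, €459: fully absorbed by the deductible. Traveler owes €459 (running OOP €2007).
Bill 3, €531: €293 to deductible, leaving €238; coinsurance €238 × 20% = €47.60. Traveler pays €340.60; OOP now €2347.60.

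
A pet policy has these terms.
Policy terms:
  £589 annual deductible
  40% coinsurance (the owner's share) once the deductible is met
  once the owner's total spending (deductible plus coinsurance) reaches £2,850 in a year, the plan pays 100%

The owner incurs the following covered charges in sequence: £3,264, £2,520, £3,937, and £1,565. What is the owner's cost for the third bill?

Bill 1, £3,264: £589 to deductible, leaving £2,675; 40% of £2,675 = £1,070. Cost to owner: £1,659. OOP to date £1,659.
Bill 2, £2,520: deductible met; 40% of £2,520 = £1,008. Cost to owner: £1,008. OOP to date £2,667.
Bill 3, £3,937: deductible met; 40% of £3,937 = £1,574.80. That would push OOP to £4,241.80, over the £2,850 cap, so owner pays £2,850 − £2,667 = £183.

£183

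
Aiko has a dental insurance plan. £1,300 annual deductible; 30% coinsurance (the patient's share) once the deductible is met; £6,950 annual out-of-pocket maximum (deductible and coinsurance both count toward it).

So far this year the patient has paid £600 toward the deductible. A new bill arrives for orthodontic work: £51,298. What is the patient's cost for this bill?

£6,350

£600 of the £1,300 deductible is already met, leaving £700.
The remaining £50,598 (= £51,298 − £700) moves to coinsurance.
Patient's 30% share of £50,598 is £15,179.40.
That puts the patient's cost at £700 + £15,179.40 = £15,879.40 before any cap.
Year-to-date out-of-pocket would reach £600 + £15,879.40 = £16,479.40, above the £6,950 maximum, so the patient pays only £6,950 − £600 = £6,350.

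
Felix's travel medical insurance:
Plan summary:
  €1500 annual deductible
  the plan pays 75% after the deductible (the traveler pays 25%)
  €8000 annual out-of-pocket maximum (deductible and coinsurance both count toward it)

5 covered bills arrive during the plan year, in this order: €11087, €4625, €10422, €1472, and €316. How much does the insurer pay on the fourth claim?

€1130.50

Claim 1 — €11087: deductible takes €1500, €9587 remains; coinsurance €9587 × 25% = €2396.75. Traveler owes €3896.75 (running OOP €3896.75). Plan pays €11087 − €3896.75 = €7190.25.
Claim 2 — €4625: deductible already satisfied, so traveler's share is 25% × €4625 = €1156.25. Traveler pays €1156.25; OOP now €5053. Plan pays €4625 − €1156.25 = €3468.75.
Claim 3 — €10422: deductible already satisfied, so traveler's share is 25% × €10422 = €2605.50. Traveler pays €2605.50; OOP now €7658.50. Plan pays €10422 − €2605.50 = €7816.50.
Claim 4 — €1472: deductible already satisfied, so traveler's share is 25% × €1472 = €368. OOP would hit €8026.50 > €8000, so the cap limits the traveler to €8000 − €7658.50 = €341.50. Plan pays €1472 − €341.50 = €1130.50.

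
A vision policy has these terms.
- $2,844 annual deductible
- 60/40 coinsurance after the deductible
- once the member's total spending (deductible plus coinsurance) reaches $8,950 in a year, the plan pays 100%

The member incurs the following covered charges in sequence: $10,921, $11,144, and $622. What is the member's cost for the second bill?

#1 ($10,921): $2,844 finishes the deductible; $8,077 goes to coinsurance; member's 40% is $3,230.80. Member owes $6,074.80 (running OOP $6,074.80).
#2 ($11,144): deductible met; 40% of $11,144 = $4,457.60. OOP would hit $10,532.40 > $8,950, so the cap limits the member to $8,950 − $6,074.80 = $2,875.20.

$2,875.20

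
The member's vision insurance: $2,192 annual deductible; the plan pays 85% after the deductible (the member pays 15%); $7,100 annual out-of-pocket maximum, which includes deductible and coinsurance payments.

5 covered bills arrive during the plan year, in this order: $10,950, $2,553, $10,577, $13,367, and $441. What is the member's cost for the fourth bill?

$1,624.80

Claim 1 ($10,950): $2,192 finishes the deductible; $8,758 goes to coinsurance; coinsurance $8,758 × 15% = $1,313.70. Member pays $3,505.70; OOP now $3,505.70.
Claim 2 ($2,553): deductible met; 15% of $2,553 = $382.95. Cost to member: $382.95. OOP to date $3,888.65.
Claim 3 ($10,577): 15% coinsurance on $10,577 = $1,586.55. Cost to member: $1,586.55. OOP to date $5,475.20.
Claim 4 ($13,367): deductible already satisfied, so member's share is 15% × $13,367 = $2,005.05. That would push OOP to $7,480.25, over the $7,100 cap, so member pays $7,100 − $5,475.20 = $1,624.80.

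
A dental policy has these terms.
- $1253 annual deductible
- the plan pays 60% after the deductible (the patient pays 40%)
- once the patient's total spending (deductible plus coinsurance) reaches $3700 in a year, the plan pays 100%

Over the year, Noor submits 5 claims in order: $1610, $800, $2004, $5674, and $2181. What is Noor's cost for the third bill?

Claim 1 — $1610: $1253 to deductible, leaving $357; patient's 40% is $142.80. Cost to patient: $1395.80. OOP to date $1395.80.
Claim 2 — $800: deductible already satisfied, so patient's share is 40% × $800 = $320. Patient owes $320 (running OOP $1715.80).
Claim 3 — $2004: deductible already satisfied, so patient's share is 40% × $2004 = $801.60. Patient owes $801.60 (running OOP $2517.40).

$801.60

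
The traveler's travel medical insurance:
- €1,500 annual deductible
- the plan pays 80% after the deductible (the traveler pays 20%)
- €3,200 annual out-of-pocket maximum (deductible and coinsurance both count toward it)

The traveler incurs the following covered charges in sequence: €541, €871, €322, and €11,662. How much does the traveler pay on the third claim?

€134.80

Bill 1, €541: entire amount goes to the deductible. Cost to traveler: €541. OOP to date €541.
Bill 2, €871: entire amount goes to the deductible. Traveler pays €871; OOP now €1,412.
Bill 3, €322: deductible takes €88, €234 remains; traveler's 20% is €46.80. Traveler owes €134.80 (running OOP €1,546.80).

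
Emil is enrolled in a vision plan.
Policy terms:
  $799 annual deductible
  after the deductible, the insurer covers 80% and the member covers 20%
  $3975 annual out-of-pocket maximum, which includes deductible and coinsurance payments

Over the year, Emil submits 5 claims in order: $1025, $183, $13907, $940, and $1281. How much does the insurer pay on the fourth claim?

$752

Claim 1 ($1025): $799 to deductible, leaving $226; member's 20% is $45.20. Cost to member: $844.20. OOP to date $844.20. Plan pays $1025 − $844.20 = $180.80.
Claim 2 ($183): deductible met; 20% of $183 = $36.60. Member pays $36.60; OOP now $880.80. Insurer: $183 − $36.60 = $146.40.
Claim 3 ($13907): 20% coinsurance on $13907 = $2781.40. Member owes $2781.40 (running OOP $3662.20). Insurer: $13907 − $2781.40 = $11125.60.
Claim 4 ($940): 20% coinsurance on $940 = $188. Cost to member: $188. OOP to date $3850.20. Plan pays $940 − $188 = $752.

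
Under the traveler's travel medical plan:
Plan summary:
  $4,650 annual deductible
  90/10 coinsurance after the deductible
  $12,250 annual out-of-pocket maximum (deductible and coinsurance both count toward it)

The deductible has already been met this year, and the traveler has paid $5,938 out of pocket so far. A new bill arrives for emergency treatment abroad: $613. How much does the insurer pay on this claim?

With the deductible met, the entire $613 is subject to coinsurance.
Coinsurance: $613 × 10% = $61.30.
Total out-of-pocket so far would be $5,938 + $61.30 = $5,999.30, below the $12,250 cap — no reduction.
The insurer covers the remainder: $613 − $61.30 = $551.70.

$551.70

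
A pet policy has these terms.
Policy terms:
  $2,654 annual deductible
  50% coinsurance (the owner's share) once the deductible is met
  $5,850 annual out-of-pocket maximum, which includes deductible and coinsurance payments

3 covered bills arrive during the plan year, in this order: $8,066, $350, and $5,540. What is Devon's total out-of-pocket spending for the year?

$5,850

#1 ($8,066): $2,654 finishes the deductible; $5,412 goes to coinsurance; owner's 50% is $2,706. Cost to owner: $5,360. OOP to date $5,360.
#2 ($350): deductible already satisfied, so owner's share is 50% × $350 = $175. Owner owes $175 (running OOP $5,535).
#3 ($5,540): deductible already satisfied, so owner's share is 50% × $5,540 = $2,770. Adding that to $5,535 gives $8,305, past the $5,850 cap; owner pays only $5,850 − $5,535 = $315.
Summing the owner's payments: $5,360 + $175 + $315 = $5,850.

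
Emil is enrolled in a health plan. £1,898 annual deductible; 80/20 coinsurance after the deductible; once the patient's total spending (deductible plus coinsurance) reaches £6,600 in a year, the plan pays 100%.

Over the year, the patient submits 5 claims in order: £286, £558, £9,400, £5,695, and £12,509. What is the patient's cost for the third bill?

£2,723.20

Bill 1, £286: fully absorbed by the deductible. Patient owes £286 (running OOP £286).
Bill 2, £558: fully absorbed by the deductible. Cost to patient: £558. OOP to date £844.
Bill 3, £9,400: £1,054 to deductible, leaving £8,346; coinsurance £8,346 × 20% = £1,669.20. Patient pays £2,723.20; OOP now £3,567.20.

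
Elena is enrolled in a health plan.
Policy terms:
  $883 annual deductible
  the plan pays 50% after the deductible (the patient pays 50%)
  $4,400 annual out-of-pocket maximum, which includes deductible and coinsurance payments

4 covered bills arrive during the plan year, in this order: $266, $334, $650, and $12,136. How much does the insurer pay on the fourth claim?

Claim 1 ($266): all of it applies to the deductible. Patient owes $266 (running OOP $266). Insurer: $266 − $266 = $0.
Claim 2 ($334): all of it applies to the deductible. Patient pays $334; OOP now $600. Insurer: $334 − $334 = $0.
Claim 3 ($650): $283 finishes the deductible; $367 goes to coinsurance; 50% of $367 = $183.50. Cost to patient: $466.50. OOP to date $1,066.50. Plan pays $650 − $466.50 = $183.50.
Claim 4 ($12,136): deductible already satisfied, so patient's share is 50% × $12,136 = $6,068. Adding that to $1,066.50 gives $7,134.50, past the $4,400 cap; patient pays only $4,400 − $1,066.50 = $3,333.50. Insurer: $12,136 − $3,333.50 = $8,802.50.

$8,802.50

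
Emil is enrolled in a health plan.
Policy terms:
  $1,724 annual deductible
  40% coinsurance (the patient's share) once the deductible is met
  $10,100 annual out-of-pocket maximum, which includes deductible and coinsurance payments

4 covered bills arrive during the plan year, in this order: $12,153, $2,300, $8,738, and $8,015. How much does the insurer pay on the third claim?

$5,453.60

Bill 1, $12,153: $1,724 finishes the deductible; $10,429 goes to coinsurance; patient's 40% is $4,171.60. Cost to patient: $5,895.60. OOP to date $5,895.60. Plan pays $12,153 − $5,895.60 = $6,257.40.
Bill 2, $2,300: deductible met; 40% of $2,300 = $920. Patient pays $920; OOP now $6,815.60. Insurer: $2,300 − $920 = $1,380.
Bill 3, $8,738: 40% coinsurance on $8,738 = $3,495.20. OOP would hit $10,310.80 > $10,100, so the cap limits the patient to $10,100 − $6,815.60 = $3,284.40. Insurer: $8,738 − $3,284.40 = $5,453.60.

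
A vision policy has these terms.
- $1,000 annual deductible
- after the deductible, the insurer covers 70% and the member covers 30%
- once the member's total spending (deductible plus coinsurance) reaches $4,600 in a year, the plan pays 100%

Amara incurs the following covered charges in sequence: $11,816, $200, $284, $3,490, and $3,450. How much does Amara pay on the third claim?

#1 ($11,816): $1,000 to deductible, leaving $10,816; 30% of $10,816 = $3,244.80. Cost to member: $4,244.80. OOP to date $4,244.80.
#2 ($200): 30% coinsurance on $200 = $60. Member owes $60 (running OOP $4,304.80).
#3 ($284): 30% coinsurance on $284 = $85.20. Cost to member: $85.20. OOP to date $4,390.

$85.20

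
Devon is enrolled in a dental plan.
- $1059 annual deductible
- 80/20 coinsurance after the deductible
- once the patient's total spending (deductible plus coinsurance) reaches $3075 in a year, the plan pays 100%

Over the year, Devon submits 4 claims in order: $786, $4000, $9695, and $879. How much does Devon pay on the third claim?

Bill 1, $786: entire amount goes to the deductible. Patient pays $786; OOP now $786.
Bill 2, $4000: $273 finishes the deductible; $3727 goes to coinsurance; 20% of $3727 = $745.40. Patient owes $1018.40 (running OOP $1804.40).
Bill 3, $9695: 20% coinsurance on $9695 = $1939. That would push OOP to $3743.40, over the $3075 cap, so patient pays $3075 − $1804.40 = $1270.60.

$1270.60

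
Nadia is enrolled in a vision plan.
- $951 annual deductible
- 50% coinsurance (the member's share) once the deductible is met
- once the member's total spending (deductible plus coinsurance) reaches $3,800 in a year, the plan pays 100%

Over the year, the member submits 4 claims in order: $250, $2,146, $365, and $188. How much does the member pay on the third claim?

Claim 1 — $250: all of it applies to the deductible. Member owes $250 (running OOP $250).
Claim 2 — $2,146: deductible takes $701, $1,445 remains; member's 50% is $722.50. Member owes $1,423.50 (running OOP $1,673.50).
Claim 3 — $365: 50% coinsurance on $365 = $182.50. Member owes $182.50 (running OOP $1,856).

$182.50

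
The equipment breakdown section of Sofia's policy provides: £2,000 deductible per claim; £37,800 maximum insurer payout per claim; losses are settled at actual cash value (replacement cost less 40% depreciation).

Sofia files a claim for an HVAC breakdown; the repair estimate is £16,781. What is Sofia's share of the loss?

£8,712.40

Actual cash value after 40% depreciation: £16,781 × 60% = £10,068.60.
Subtract the deductible: £10,068.60 − £2,000 = £8,068.60.
That's under the £37,800 cap, so the insurer reimburses the full £8,068.60.
Business owner's share is the uncovered remainder: £16,781 − £8,068.60 = £8,712.40.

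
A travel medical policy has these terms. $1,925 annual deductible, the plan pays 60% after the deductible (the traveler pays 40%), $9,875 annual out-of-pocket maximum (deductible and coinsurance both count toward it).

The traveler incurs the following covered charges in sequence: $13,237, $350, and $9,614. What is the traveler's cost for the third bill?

#1 ($13,237): $1,925 finishes the deductible; $11,312 goes to coinsurance; coinsurance $11,312 × 40% = $4,524.80. Traveler owes $6,449.80 (running OOP $6,449.80).
#2 ($350): 40% coinsurance on $350 = $140. Traveler pays $140; OOP now $6,589.80.
#3 ($9,614): deductible met; 40% of $9,614 = $3,845.60. OOP would hit $10,435.40 > $9,875, so the cap limits the traveler to $9,875 − $6,589.80 = $3,285.20.

$3,285.20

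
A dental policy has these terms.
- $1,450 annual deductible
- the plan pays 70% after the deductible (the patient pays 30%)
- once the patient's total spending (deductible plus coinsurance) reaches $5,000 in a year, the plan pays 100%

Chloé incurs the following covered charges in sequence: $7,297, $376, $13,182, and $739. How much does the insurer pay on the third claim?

$11,498.90

Claim 1 ($7,297): deductible takes $1,450, $5,847 remains; coinsurance $5,847 × 30% = $1,754.10. Patient owes $3,204.10 (running OOP $3,204.10). Insurer: $7,297 − $3,204.10 = $4,092.90.
Claim 2 ($376): deductible met; 30% of $376 = $112.80. Patient owes $112.80 (running OOP $3,316.90). Plan pays $376 − $112.80 = $263.20.
Claim 3 ($13,182): deductible already satisfied, so patient's share is 30% × $13,182 = $3,954.60. That would push OOP to $7,271.50, over the $5,000 cap, so patient pays $5,000 − $3,316.90 = $1,683.10. Plan pays $13,182 − $1,683.10 = $11,498.90.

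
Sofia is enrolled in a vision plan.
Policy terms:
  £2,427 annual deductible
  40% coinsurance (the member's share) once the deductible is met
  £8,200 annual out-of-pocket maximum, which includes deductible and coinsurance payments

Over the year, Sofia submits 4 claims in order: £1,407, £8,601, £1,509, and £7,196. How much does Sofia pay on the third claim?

Claim 1 — £1,407: all of it applies to the deductible. Cost to member: £1,407. OOP to date £1,407.
Claim 2 — £8,601: deductible takes £1,020, £7,581 remains; coinsurance £7,581 × 40% = £3,032.40. Cost to member: £4,052.40. OOP to date £5,459.40.
Claim 3 — £1,509: deductible already satisfied, so member's share is 40% × £1,509 = £603.60. Member pays £603.60; OOP now £6,063.

£603.60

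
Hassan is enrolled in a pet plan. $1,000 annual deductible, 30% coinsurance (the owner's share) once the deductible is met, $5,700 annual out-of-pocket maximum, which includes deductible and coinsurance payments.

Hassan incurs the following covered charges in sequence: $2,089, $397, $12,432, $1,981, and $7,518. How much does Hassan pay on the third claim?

$3,729.60

Claim 1 — $2,089: $1,000 finishes the deductible; $1,089 goes to coinsurance; 30% of $1,089 = $326.70. Owner pays $1,326.70; OOP now $1,326.70.
Claim 2 — $397: 30% coinsurance on $397 = $119.10. Owner owes $119.10 (running OOP $1,445.80).
Claim 3 — $12,432: deductible already satisfied, so owner's share is 30% × $12,432 = $3,729.60. Owner pays $3,729.60; OOP now $5,175.40.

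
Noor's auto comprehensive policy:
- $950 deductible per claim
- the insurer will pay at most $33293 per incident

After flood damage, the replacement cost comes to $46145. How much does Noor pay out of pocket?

$12852

Subtract the deductible: $46145 − $950 = $45195.
The $33293 per-incident cap binds; insurer pays $33293.
Policyholder's share is the uncovered remainder: $46145 − $33293 = $12852.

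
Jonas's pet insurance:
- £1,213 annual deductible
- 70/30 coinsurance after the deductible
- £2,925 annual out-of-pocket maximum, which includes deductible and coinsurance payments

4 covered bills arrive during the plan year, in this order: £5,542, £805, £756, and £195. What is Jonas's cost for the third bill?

Claim 1 (£5,542): deductible takes £1,213, £4,329 remains; 30% of £4,329 = £1,298.70. Owner pays £2,511.70; OOP now £2,511.70.
Claim 2 (£805): deductible already satisfied, so owner's share is 30% × £805 = £241.50. Owner pays £241.50; OOP now £2,753.20.
Claim 3 (£756): deductible already satisfied, so owner's share is 30% × £756 = £226.80. That would push OOP to £2,980, over the £2,925 cap, so owner pays £2,925 − £2,753.20 = £171.80.

£171.80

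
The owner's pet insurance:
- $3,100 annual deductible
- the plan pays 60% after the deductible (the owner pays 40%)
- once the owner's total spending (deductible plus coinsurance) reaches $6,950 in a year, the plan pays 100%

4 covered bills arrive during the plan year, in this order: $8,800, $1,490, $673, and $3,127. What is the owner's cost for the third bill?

$269.20

#1 ($8,800): $3,100 to deductible, leaving $5,700; owner's 40% is $2,280. Cost to owner: $5,380. OOP to date $5,380.
#2 ($1,490): deductible already satisfied, so owner's share is 40% × $1,490 = $596. Owner owes $596 (running OOP $5,976).
#3 ($673): deductible met; 40% of $673 = $269.20. Owner owes $269.20 (running OOP $6,245.20).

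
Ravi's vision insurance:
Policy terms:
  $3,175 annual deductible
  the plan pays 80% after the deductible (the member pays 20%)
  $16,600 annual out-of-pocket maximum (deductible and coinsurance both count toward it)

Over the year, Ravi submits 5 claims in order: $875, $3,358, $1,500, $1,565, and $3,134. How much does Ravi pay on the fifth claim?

$626.80

Claim 1 ($875): all of it applies to the deductible. Member pays $875; OOP now $875.
Claim 2 ($3,358): $2,300 finishes the deductible; $1,058 goes to coinsurance; coinsurance $1,058 × 20% = $211.60. Member owes $2,511.60 (running OOP $3,386.60).
Claim 3 ($1,500): deductible already satisfied, so member's share is 20% × $1,500 = $300. Member pays $300; OOP now $3,686.60.
Claim 4 ($1,565): 20% coinsurance on $1,565 = $313. Member owes $313 (running OOP $3,999.60).
Claim 5 ($3,134): deductible already satisfied, so member's share is 20% × $3,134 = $626.80. Member pays $626.80; OOP now $4,626.40.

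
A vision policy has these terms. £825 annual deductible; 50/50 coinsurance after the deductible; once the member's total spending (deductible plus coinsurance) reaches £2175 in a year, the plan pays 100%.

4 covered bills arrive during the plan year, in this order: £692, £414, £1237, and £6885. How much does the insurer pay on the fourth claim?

Bill 1, £692: fully absorbed by the deductible. Member pays £692; OOP now £692. Insurer: £692 − £692 = £0.
Bill 2, £414: £133 finishes the deductible; £281 goes to coinsurance; 50% of £281 = £140.50. Cost to member: £273.50. OOP to date £965.50. Insurer: £414 − £273.50 = £140.50.
Bill 3, £1237: 50% coinsurance on £1237 = £618.50. Member owes £618.50 (running OOP £1584). Plan pays £1237 − £618.50 = £618.50.
Bill 4, £6885: deductible met; 50% of £6885 = £3442.50. OOP would hit £5026.50 > £2175, so the cap limits the member to £2175 − £1584 = £591. Insurer: £6885 − £591 = £6294.

£6294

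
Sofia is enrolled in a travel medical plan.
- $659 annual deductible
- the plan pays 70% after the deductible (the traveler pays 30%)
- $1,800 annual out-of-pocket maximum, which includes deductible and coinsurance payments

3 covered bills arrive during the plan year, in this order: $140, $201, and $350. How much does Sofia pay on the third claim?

$327.60

Bill 1, $140: all of it applies to the deductible. Cost to traveler: $140. OOP to date $140.
Bill 2, $201: entire amount goes to the deductible. Cost to traveler: $201. OOP to date $341.
Bill 3, $350: $318 to deductible, leaving $32; coinsurance $32 × 30% = $9.60. Cost to traveler: $327.60. OOP to date $668.60.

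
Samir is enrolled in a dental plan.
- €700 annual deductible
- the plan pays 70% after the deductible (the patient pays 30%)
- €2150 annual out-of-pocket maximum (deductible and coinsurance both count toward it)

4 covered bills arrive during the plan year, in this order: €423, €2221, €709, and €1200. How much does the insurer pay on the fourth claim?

€840

#1 (€423): entire amount goes to the deductible. Cost to patient: €423. OOP to date €423. Insurer: €423 − €423 = €0.
#2 (€2221): €277 to deductible, leaving €1944; 30% of €1944 = €583.20. Cost to patient: €860.20. OOP to date €1283.20. Plan pays €2221 − €860.20 = €1360.80.
#3 (€709): deductible met; 30% of €709 = €212.70. Patient owes €212.70 (running OOP €1495.90). Plan pays €709 − €212.70 = €496.30.
#4 (€1200): 30% coinsurance on €1200 = €360. Patient pays €360; OOP now €1855.90. Plan pays €1200 − €360 = €840.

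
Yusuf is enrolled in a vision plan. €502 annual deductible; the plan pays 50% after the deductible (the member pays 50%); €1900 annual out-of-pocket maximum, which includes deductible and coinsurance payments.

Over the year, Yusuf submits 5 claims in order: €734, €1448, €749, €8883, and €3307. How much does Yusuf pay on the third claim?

€374.50

Bill 1, €734: €502 finishes the deductible; €232 goes to coinsurance; coinsurance €232 × 50% = €116. Cost to member: €618. OOP to date €618.
Bill 2, €1448: 50% coinsurance on €1448 = €724. Cost to member: €724. OOP to date €1342.
Bill 3, €749: 50% coinsurance on €749 = €374.50. Member pays €374.50; OOP now €1716.50.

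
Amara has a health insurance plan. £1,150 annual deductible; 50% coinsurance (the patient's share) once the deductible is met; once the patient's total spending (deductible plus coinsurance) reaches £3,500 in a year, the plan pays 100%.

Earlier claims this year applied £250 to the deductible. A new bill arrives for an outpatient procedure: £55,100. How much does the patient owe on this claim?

Deductible still to meet: £1,150 − £250 = £900.
The remaining £54,200 (= £55,100 − £900) moves to coinsurance.
Patient's 50% share of £54,200 is £27,100.
That puts the patient's cost at £900 + £27,100 = £28,000 before any cap.
That would bring total out-of-pocket to £28,250, past the £3,500 cap. The patient is capped at £3,500 − £250 = £3,250 on this claim.

£3,250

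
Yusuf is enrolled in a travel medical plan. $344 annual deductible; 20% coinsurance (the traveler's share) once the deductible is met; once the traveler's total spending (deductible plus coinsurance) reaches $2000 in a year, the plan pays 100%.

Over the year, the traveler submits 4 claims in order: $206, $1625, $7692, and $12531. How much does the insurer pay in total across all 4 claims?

Bill 1, $206: fully absorbed by the deductible. Traveler pays $206; OOP now $206. Plan pays $206 − $206 = $0.
Bill 2, $1625: deductible takes $138, $1487 remains; traveler's 20% is $297.40. Cost to traveler: $435.40. OOP to date $641.40. Plan pays $1625 − $435.40 = $1189.60.
Bill 3, $7692: deductible already satisfied, so traveler's share is 20% × $7692 = $1538.40. Adding that to $641.40 gives $2179.80, past the $2000 cap; traveler pays only $2000 − $641.40 = $1358.60. Plan pays $7692 − $1358.60 = $6333.40.
Bill 4, $12531: deductible already satisfied, so traveler's share is 20% × $12531 = $2506.20. OOP would hit $4506.20 > $2000, so the cap limits the traveler to $2000 − $2000 = $0. Insurer: $12531 − $0 = $12531.
Insurer total = bills − traveler's total = $22054 − $2000 = $20054.

$20054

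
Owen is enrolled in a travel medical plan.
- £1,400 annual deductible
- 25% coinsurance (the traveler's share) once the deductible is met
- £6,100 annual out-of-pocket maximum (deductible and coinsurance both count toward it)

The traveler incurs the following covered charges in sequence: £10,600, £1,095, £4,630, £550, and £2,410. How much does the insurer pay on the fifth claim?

£1,807.50

#1 (£10,600): £1,400 finishes the deductible; £9,200 goes to coinsurance; 25% of £9,200 = £2,300. Traveler pays £3,700; OOP now £3,700. Insurer: £10,600 − £3,700 = £6,900.
#2 (£1,095): deductible already satisfied, so traveler's share is 25% × £1,095 = £273.75. Traveler owes £273.75 (running OOP £3,973.75). Plan pays £1,095 − £273.75 = £821.25.
#3 (£4,630): deductible already satisfied, so traveler's share is 25% × £4,630 = £1,157.50. Traveler owes £1,157.50 (running OOP £5,131.25). Insurer: £4,630 − £1,157.50 = £3,472.50.
#4 (£550): deductible met; 25% of £550 = £137.50. Traveler owes £137.50 (running OOP £5,268.75). Insurer: £550 − £137.50 = £412.50.
#5 (£2,410): deductible met; 25% of £2,410 = £602.50. Cost to traveler: £602.50. OOP to date £5,871.25. Plan pays £2,410 − £602.50 = £1,807.50.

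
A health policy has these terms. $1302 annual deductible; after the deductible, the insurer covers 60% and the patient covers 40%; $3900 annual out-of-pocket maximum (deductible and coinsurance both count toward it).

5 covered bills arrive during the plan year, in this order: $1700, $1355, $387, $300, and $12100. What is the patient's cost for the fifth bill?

$1622

Bill 1, $1700: deductible takes $1302, $398 remains; 40% of $398 = $159.20. Cost to patient: $1461.20. OOP to date $1461.20.
Bill 2, $1355: 40% coinsurance on $1355 = $542. Patient pays $542; OOP now $2003.20.
Bill 3, $387: deductible already satisfied, so patient's share is 40% × $387 = $154.80. Cost to patient: $154.80. OOP to date $2158.
Bill 4, $300: 40% coinsurance on $300 = $120. Cost to patient: $120. OOP to date $2278.
Bill 5, $12100: deductible met; 40% of $12100 = $4840. OOP would hit $7118 > $3900, so the cap limits the patient to $3900 − $2278 = $1622.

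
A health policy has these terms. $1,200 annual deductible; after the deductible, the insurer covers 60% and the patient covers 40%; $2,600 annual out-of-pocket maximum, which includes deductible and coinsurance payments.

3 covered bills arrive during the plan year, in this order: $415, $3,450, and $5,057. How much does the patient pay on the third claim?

$334

#1 ($415): all of it applies to the deductible. Cost to patient: $415. OOP to date $415.
#2 ($3,450): $785 finishes the deductible; $2,665 goes to coinsurance; coinsurance $2,665 × 40% = $1,066. Cost to patient: $1,851. OOP to date $2,266.
#3 ($5,057): deductible met; 40% of $5,057 = $2,022.80. Adding that to $2,266 gives $4,288.80, past the $2,600 cap; patient pays only $2,600 − $2,266 = $334.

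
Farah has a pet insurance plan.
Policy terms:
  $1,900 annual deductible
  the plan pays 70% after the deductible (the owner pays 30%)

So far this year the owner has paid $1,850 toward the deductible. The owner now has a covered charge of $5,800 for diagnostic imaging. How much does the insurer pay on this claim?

$4,025

$1,850 of the $1,900 deductible is already met, leaving $50.
After the $50 deductible portion, $5,800 − $50 = $5,750 is subject to coinsurance.
30% of $5,750 = $1,725 falls to the owner.
That puts the owner's cost at $50 + $1,725 = $1,775.
The plan picks up $5,800 − $1,775 = $4,025.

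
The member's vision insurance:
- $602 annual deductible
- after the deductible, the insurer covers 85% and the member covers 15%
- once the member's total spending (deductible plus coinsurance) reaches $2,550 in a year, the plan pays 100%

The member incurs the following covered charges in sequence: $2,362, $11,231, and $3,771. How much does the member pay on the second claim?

$1,684

#1 ($2,362): $602 finishes the deductible; $1,760 goes to coinsurance; coinsurance $1,760 × 15% = $264. Member pays $866; OOP now $866.
#2 ($11,231): deductible met; 15% of $11,231 = $1,684.65. Adding that to $866 gives $2,550.65, past the $2,550 cap; member pays only $2,550 − $866 = $1,684.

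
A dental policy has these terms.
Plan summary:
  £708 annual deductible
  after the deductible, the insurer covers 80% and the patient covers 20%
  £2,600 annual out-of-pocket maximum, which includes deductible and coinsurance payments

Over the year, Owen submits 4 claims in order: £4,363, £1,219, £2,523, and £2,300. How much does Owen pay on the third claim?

£504.60

Bill 1, £4,363: £708 to deductible, leaving £3,655; coinsurance £3,655 × 20% = £731. Cost to patient: £1,439. OOP to date £1,439.
Bill 2, £1,219: deductible already satisfied, so patient's share is 20% × £1,219 = £243.80. Cost to patient: £243.80. OOP to date £1,682.80.
Bill 3, £2,523: deductible already satisfied, so patient's share is 20% × £2,523 = £504.60. Patient pays £504.60; OOP now £2,187.40.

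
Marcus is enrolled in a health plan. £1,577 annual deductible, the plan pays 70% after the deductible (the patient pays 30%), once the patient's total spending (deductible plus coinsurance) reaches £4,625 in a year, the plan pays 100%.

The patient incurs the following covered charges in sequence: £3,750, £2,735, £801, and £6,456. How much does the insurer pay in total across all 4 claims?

£9,117

#1 (£3,750): £1,577 finishes the deductible; £2,173 goes to coinsurance; patient's 30% is £651.90. Patient owes £2,228.90 (running OOP £2,228.90). Insurer: £3,750 − £2,228.90 = £1,521.10.
#2 (£2,735): 30% coinsurance on £2,735 = £820.50. Patient pays £820.50; OOP now £3,049.40. Plan pays £2,735 − £820.50 = £1,914.50.
#3 (£801): 30% coinsurance on £801 = £240.30. Patient pays £240.30; OOP now £3,289.70. Insurer: £801 − £240.30 = £560.70.
#4 (£6,456): deductible already satisfied, so patient's share is 30% × £6,456 = £1,936.80. Adding that to £3,289.70 gives £5,226.50, past the £4,625 cap; patient pays only £4,625 − £3,289.70 = £1,335.30. Insurer: £6,456 − £1,335.30 = £5,120.70.
Insurer total = bills − patient's total = £13,742 − £4,625 = £9,117.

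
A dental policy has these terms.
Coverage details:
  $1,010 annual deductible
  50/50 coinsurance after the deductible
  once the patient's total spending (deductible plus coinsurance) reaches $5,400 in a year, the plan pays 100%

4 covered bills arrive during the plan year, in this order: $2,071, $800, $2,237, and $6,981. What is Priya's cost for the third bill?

#1 ($2,071): $1,010 to deductible, leaving $1,061; 50% of $1,061 = $530.50. Patient owes $1,540.50 (running OOP $1,540.50).
#2 ($800): 50% coinsurance on $800 = $400. Patient owes $400 (running OOP $1,940.50).
#3 ($2,237): deductible met; 50% of $2,237 = $1,118.50. Cost to patient: $1,118.50. OOP to date $3,059.

$1,118.50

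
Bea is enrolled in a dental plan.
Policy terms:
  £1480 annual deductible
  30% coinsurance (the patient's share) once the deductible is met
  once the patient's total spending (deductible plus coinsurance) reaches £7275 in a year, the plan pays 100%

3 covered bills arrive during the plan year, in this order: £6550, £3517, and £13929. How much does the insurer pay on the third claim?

Claim 1 — £6550: £1480 to deductible, leaving £5070; patient's 30% is £1521. Patient pays £3001; OOP now £3001. Insurer: £6550 − £3001 = £3549.
Claim 2 — £3517: deductible already satisfied, so patient's share is 30% × £3517 = £1055.10. Patient owes £1055.10 (running OOP £4056.10). Insurer: £3517 − £1055.10 = £2461.90.
Claim 3 — £13929: deductible met; 30% of £13929 = £4178.70. That would push OOP to £8234.80, over the £7275 cap, so patient pays £7275 − £4056.10 = £3218.90. Insurer: £13929 − £3218.90 = £10710.10.

£10710.10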